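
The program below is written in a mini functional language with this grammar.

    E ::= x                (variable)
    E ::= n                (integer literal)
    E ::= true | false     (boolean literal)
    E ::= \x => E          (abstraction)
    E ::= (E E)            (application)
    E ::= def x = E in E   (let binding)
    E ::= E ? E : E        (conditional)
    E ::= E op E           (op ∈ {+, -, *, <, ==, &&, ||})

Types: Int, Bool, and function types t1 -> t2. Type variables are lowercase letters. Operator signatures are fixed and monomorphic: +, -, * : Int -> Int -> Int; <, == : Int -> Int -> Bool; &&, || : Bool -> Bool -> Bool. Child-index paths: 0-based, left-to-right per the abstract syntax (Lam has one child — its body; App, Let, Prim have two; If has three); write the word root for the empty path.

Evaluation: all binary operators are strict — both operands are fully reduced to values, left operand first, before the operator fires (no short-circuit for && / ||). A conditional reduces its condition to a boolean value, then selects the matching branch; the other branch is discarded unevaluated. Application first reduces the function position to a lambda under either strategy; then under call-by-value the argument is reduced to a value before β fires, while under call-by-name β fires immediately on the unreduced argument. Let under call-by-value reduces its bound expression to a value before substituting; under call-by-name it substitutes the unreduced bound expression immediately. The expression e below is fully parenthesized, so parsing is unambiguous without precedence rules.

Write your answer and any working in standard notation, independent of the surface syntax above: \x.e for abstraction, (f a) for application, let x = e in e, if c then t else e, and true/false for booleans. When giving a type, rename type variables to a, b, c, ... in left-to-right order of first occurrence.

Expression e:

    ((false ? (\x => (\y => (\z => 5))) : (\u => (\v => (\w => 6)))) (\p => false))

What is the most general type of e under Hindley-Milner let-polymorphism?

Answer: a -> b -> Int

Derivation:
  unify Bool ~ Bool
\z._ : c -> Int
\y._ : b -> c -> Int
\x._ : a -> b -> c -> Int
\w._ : f -> Int
\v._ : e -> f -> Int
\u._ : d -> e -> f -> Int
  unify a -> b -> c -> Int ~ d -> e -> f -> Int
  unify a ~ d
  unify b -> c -> Int ~ e -> f -> Int
  unify b ~ e
  unify c -> Int ~ f -> Int
  unify c ~ f
  unify Int ~ Int
\p._ : g -> Bool
  unify d -> e -> f -> Int ~ (g -> Bool) -> h
  unify d ~ g -> Bool
  unify e -> f -> Int ~ h
_ _ : e -> f -> Int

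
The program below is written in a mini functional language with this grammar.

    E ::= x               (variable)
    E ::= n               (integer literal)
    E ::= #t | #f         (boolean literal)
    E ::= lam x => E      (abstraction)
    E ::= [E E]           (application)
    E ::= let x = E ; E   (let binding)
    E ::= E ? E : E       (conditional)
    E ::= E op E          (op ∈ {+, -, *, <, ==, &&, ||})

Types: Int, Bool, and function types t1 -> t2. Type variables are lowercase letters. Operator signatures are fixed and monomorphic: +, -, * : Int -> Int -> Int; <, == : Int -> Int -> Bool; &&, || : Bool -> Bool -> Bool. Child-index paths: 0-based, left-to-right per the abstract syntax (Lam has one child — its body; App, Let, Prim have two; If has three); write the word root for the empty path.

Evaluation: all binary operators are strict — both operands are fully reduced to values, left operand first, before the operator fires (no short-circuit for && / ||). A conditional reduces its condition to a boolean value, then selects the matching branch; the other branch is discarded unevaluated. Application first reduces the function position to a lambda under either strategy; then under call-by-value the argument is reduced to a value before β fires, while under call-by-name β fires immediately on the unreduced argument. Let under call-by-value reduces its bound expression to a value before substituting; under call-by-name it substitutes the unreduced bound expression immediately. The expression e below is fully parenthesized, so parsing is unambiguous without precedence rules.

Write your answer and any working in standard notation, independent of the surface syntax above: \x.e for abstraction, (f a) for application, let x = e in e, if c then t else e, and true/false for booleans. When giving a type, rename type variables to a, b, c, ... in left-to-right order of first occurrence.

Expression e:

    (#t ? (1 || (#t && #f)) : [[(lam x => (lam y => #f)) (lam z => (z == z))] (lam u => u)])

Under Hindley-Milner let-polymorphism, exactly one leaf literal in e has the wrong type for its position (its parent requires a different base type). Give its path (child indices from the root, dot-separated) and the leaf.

Answer: 1.0 : 1

Working:
  unify Bool ~ Bool
  unify Int ~ Bool
  FAIL: mismatch Int ~ Bool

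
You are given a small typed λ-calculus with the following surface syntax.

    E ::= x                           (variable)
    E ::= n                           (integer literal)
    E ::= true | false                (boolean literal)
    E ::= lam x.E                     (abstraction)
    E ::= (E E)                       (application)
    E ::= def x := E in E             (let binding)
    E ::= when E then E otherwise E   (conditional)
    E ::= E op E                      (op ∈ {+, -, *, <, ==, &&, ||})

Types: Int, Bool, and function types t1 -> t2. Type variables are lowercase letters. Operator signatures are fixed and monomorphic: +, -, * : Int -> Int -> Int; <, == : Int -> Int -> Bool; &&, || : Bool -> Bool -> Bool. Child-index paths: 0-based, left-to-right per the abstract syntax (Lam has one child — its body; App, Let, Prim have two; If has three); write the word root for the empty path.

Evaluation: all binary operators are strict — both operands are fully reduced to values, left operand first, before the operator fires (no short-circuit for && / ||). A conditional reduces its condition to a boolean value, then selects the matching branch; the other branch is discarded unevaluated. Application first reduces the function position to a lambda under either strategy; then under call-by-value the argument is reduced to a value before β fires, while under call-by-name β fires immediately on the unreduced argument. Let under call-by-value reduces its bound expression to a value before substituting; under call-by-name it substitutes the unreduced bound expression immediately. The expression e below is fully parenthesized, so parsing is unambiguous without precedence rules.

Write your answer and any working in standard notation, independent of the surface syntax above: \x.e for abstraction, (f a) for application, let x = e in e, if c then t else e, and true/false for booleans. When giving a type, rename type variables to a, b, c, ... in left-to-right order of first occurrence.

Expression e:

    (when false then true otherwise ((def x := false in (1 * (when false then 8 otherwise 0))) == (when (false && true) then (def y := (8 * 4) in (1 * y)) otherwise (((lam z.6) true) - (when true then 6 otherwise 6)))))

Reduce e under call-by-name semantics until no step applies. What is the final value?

Derivation:
step 0: (if false then true else ((let x = false in (1 * (if false then 8 else 0))) == (if (false && true) then (let y = (8 * 4) in (1 * y)) else (((\z.6) true) - (if true then 6 else 6)))))
step 1: [if@root] ((let x = false in (1 * (if false then 8 else 0))) == (if (false && true) then (let y = (8 * 4) in (1 * y)) else (((\z.6) true) - (if true then 6 else 6))))
step 2: [let@0] ((1 * (if false then 8 else 0)) == (if (false && true) then (let y = (8 * 4) in (1 * y)) else (((\z.6) true) - (if true then 6 else 6))))
step 3: [if@0.1] ((1 * 0) == (if (false && true) then (let y = (8 * 4) in (1 * y)) else (((\z.6) true) - (if true then 6 else 6))))
step 4: [delta@0] (0 == (if (false && true) then (let y = (8 * 4) in (1 * y)) else (((\z.6) true) - (if true then 6 else 6))))
step 5: [delta@1.0] (0 == (if false then (let y = (8 * 4) in (1 * y)) else (((\z.6) true) - (if true then 6 else 6))))
step 6: [if@1] (0 == (((\z.6) true) - (if true then 6 else 6)))
step 7: [beta@1.0] (0 == (6 - (if true then 6 else 6)))
step 8: [if@1.1] (0 == (6 - 6))
step 9: [delta@1] (0 == 0)
step 10: [delta@root] true

Answer: true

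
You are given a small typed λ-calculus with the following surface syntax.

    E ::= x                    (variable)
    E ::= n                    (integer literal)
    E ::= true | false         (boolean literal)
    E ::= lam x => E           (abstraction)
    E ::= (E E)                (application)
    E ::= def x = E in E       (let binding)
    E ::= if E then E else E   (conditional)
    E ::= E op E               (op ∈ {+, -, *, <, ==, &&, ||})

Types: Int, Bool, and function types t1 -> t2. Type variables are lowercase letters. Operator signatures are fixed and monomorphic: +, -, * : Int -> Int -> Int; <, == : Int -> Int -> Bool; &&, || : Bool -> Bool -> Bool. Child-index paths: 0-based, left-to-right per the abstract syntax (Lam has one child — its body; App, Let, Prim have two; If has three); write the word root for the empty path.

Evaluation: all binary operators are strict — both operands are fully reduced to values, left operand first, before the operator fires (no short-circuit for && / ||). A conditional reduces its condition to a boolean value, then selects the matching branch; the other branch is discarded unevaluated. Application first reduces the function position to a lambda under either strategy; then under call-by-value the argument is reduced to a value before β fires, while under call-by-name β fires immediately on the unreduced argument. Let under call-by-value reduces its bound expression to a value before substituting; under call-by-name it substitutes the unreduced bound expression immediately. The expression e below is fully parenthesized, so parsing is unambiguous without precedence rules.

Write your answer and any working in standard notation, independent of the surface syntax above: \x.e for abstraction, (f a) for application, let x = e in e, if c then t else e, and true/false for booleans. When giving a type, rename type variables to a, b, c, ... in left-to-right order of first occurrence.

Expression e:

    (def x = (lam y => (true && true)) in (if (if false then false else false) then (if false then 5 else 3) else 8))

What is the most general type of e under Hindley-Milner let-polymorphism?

Answer: Int

Working:
  unify Bool ~ Bool
  unify Bool ~ Bool
\y._ : a -> Bool
let x : forall. a -> Bool
  unify Bool ~ Bool
  unify Bool ~ Bool
  unify Bool ~ Bool
  unify Bool ~ Bool
  unify Int ~ Int
  unify Int ~ Int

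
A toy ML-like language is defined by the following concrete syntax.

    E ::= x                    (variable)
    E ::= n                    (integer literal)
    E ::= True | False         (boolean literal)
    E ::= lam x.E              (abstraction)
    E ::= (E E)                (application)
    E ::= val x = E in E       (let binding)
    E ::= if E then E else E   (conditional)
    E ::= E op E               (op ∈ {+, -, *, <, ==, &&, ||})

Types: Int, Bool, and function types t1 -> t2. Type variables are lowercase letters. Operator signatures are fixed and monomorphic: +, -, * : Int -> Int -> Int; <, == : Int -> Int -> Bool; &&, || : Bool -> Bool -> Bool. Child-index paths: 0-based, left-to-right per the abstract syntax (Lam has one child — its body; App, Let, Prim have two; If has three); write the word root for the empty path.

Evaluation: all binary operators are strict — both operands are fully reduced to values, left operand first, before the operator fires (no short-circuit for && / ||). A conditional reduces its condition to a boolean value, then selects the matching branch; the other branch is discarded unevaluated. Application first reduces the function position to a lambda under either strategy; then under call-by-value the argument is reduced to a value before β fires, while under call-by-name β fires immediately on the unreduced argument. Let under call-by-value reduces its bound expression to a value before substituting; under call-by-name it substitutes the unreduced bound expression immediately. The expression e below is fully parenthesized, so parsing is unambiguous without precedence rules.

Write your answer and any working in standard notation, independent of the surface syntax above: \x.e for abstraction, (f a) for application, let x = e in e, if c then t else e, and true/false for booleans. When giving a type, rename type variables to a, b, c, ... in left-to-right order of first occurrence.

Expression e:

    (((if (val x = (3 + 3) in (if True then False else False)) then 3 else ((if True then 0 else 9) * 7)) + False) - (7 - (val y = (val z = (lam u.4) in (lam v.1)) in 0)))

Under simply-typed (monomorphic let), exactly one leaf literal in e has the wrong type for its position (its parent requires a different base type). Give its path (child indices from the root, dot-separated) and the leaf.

Answer: 0.1 : false

Derivation:
  unify Int ~ Int
  unify Int ~ Int
let x : Int
  unify Bool ~ Bool
  unify Bool ~ Bool
  unify Bool ~ Bool
  unify Bool ~ Bool
  unify Int ~ Int
  unify Int ~ Int
  unify Int ~ Int
  unify Int ~ Int
  unify Int ~ Int
  unify Bool ~ Int
  FAIL: mismatch Bool ~ Int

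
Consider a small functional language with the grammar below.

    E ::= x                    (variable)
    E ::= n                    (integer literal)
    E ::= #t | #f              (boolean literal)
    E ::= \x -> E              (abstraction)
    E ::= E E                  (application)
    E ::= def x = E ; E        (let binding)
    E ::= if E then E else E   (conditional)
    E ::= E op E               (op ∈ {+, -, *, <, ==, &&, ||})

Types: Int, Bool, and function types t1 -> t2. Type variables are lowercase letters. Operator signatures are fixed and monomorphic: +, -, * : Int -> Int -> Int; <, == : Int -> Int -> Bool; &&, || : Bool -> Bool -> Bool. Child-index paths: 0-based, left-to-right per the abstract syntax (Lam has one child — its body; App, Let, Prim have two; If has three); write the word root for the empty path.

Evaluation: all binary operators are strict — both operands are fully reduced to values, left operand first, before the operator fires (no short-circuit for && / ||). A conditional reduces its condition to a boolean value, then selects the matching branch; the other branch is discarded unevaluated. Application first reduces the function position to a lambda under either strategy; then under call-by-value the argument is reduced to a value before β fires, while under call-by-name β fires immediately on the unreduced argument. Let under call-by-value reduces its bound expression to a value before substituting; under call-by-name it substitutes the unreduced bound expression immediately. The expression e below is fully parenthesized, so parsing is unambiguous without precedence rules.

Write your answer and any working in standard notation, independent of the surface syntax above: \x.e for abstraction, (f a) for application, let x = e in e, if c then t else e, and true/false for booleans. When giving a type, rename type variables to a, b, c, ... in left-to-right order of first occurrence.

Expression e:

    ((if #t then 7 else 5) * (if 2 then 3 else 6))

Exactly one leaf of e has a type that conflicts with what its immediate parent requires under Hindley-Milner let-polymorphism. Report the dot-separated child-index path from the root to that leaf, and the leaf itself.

Answer: 1.0 : 2

Derivation:
  unify Bool ~ Bool
  unify Int ~ Int
  unify Int ~ Int
  unify Int ~ Bool
  FAIL: mismatch Int ~ Bool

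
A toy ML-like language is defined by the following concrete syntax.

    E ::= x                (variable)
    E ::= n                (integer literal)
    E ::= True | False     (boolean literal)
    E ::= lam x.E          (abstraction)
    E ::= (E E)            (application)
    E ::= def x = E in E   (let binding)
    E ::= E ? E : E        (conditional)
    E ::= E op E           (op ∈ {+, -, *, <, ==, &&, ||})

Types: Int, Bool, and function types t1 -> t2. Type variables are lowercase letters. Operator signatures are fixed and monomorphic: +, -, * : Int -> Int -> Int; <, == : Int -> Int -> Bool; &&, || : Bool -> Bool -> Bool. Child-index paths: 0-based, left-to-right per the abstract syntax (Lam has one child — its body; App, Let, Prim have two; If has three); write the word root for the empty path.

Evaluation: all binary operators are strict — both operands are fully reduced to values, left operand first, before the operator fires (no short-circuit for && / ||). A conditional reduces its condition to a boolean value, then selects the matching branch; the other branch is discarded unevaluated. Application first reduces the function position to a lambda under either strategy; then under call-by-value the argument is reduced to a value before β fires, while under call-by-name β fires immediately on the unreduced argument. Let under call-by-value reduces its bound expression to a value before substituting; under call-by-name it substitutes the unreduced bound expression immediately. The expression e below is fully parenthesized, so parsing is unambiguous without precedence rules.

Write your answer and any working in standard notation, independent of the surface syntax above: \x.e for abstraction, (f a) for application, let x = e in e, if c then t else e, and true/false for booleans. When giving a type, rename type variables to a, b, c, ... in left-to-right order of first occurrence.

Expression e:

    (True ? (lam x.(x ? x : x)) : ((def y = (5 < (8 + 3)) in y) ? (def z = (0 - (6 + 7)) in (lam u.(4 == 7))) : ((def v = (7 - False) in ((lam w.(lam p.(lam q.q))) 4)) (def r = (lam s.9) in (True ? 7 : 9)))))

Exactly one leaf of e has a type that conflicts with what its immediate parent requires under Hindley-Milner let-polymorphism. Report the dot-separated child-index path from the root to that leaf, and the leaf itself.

Answer: 2.2.0.0.1 : false

Trace:
  unify Bool ~ Bool
x : a
  unify a ~ Bool
x : Bool
x : Bool
  unify Bool ~ Bool
\x._ : Bool -> Bool
  unify Int ~ Int
  unify Int ~ Int
  unify Int ~ Int
  unify Int ~ Int
let y : Bool
y : Bool
  unify Bool ~ Bool
  unify Int ~ Int
  unify Int ~ Int
  unify Int ~ Int
  unify Int ~ Int
let z : Int
  unify Int ~ Int
  unify Int ~ Int
\u._ : b -> Bool
  unify Int ~ Int
  unify Bool ~ Int
  FAIL: mismatch Bool ~ Int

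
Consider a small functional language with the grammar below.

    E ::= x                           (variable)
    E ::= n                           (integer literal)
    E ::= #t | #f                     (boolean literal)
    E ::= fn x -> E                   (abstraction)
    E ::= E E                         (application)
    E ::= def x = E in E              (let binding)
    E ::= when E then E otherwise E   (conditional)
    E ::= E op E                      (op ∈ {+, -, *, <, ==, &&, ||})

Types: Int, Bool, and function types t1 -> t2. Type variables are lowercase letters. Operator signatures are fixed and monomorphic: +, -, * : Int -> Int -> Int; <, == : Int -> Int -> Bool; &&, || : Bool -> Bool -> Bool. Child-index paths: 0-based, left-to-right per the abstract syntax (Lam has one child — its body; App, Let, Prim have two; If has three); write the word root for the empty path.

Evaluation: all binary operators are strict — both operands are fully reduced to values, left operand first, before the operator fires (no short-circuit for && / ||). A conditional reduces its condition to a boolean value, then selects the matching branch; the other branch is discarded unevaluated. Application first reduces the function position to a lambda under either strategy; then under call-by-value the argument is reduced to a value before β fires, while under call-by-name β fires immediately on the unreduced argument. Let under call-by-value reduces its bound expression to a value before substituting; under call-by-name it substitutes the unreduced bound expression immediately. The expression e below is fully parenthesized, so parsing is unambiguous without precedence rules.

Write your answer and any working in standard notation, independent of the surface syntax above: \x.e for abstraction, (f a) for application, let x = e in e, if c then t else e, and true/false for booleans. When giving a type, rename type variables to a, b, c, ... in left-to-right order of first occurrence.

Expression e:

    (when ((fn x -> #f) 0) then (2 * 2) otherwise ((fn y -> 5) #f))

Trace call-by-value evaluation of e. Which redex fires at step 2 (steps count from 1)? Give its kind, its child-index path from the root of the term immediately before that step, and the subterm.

Working:
step 0: (if ((\x.false) 0) then (2 * 2) else ((\y.5) false))
step 1: [beta@0] (if false then (2 * 2) else ((\y.5) false))
step 2: [if@root] ((\y.5) false)

Answer: if at root : (if false then (2 * 2) else ((\y.5) false))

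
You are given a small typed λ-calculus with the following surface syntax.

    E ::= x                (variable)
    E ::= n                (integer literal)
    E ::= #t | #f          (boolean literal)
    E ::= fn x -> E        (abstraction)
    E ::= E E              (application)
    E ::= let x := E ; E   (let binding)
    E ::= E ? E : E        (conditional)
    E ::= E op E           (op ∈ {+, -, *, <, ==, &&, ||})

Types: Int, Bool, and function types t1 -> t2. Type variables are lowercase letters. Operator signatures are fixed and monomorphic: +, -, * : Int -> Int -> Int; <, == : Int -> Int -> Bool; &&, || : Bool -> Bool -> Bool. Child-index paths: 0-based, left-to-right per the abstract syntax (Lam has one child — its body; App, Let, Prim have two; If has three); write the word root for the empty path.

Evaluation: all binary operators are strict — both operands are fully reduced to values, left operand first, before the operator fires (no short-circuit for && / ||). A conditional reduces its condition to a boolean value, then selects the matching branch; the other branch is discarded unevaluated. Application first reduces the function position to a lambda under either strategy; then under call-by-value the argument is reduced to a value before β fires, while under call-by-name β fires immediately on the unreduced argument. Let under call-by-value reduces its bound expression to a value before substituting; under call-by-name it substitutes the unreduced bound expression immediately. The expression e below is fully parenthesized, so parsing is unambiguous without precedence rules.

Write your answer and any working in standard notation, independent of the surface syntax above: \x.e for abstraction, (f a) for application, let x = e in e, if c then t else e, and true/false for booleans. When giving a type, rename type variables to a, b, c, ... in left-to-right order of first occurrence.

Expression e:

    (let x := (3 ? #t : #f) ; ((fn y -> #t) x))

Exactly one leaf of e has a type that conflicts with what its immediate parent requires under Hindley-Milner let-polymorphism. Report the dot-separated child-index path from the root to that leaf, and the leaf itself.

Derivation:
  unify Int ~ Bool
  FAIL: mismatch Int ~ Bool

Answer: 0.0 : 3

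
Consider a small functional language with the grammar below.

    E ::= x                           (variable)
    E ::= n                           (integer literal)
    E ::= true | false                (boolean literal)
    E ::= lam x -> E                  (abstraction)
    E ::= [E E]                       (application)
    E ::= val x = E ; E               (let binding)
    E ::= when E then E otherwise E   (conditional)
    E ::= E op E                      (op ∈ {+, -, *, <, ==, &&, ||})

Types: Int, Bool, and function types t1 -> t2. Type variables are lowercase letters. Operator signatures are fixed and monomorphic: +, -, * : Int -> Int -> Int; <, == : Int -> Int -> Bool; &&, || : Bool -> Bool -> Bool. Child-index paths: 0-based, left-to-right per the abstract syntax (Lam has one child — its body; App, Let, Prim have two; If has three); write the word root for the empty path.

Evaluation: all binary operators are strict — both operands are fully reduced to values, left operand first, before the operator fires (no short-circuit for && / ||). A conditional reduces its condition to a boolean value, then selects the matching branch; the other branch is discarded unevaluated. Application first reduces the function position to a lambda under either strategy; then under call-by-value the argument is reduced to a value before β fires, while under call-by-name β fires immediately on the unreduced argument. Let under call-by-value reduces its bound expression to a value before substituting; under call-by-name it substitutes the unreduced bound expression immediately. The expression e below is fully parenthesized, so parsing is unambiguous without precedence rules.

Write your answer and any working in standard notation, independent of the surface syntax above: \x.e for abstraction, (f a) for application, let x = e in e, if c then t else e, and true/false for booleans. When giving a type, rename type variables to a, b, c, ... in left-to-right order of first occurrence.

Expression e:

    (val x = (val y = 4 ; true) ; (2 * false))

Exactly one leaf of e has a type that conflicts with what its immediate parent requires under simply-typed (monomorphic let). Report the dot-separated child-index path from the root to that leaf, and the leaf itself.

Answer: 1.1 : false

Trace:
let y : Int
let x : Bool
  unify Int ~ Int
  unify Bool ~ Int
  FAIL: mismatch Bool ~ Int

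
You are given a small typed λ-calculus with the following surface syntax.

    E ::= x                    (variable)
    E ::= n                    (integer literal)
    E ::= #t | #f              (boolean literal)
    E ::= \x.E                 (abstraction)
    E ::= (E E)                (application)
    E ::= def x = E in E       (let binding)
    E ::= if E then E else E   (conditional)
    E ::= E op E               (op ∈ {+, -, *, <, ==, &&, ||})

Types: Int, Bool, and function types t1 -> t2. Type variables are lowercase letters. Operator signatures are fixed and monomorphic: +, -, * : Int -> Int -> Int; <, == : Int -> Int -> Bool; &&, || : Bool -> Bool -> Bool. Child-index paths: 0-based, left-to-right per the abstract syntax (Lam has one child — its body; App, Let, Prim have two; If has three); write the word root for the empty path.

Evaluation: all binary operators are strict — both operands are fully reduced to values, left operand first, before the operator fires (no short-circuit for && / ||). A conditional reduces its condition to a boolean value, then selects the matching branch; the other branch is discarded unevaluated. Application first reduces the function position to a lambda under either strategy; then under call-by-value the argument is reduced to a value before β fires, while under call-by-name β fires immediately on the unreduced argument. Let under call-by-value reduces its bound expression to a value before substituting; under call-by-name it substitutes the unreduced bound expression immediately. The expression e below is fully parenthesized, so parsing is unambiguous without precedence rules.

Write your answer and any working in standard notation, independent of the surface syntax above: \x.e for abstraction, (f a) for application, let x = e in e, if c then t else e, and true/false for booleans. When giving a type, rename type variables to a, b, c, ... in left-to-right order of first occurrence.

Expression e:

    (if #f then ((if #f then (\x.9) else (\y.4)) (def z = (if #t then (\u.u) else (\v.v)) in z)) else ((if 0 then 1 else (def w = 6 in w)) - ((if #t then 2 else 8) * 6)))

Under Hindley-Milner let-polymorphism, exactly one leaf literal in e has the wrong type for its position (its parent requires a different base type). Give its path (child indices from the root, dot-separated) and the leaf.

Derivation:
  unify Bool ~ Bool
  unify Bool ~ Bool
\x._ : a -> Int
\y._ : b -> Int
  unify a -> Int ~ b -> Int
  unify a ~ b
  unify Int ~ Int
  unify Bool ~ Bool
u : c
\u._ : c -> c
v : d
\v._ : d -> d
  unify c -> c ~ d -> d
  unify c ~ d
  unify d ~ d
let z : forall. d -> d
z : e -> e
  unify b -> Int ~ (e -> e) -> f
  unify b ~ e -> e
  unify Int ~ f
_ _ : Int
  unify Int ~ Bool
  FAIL: mismatch Int ~ Bool

Answer: 2.0.0 : 0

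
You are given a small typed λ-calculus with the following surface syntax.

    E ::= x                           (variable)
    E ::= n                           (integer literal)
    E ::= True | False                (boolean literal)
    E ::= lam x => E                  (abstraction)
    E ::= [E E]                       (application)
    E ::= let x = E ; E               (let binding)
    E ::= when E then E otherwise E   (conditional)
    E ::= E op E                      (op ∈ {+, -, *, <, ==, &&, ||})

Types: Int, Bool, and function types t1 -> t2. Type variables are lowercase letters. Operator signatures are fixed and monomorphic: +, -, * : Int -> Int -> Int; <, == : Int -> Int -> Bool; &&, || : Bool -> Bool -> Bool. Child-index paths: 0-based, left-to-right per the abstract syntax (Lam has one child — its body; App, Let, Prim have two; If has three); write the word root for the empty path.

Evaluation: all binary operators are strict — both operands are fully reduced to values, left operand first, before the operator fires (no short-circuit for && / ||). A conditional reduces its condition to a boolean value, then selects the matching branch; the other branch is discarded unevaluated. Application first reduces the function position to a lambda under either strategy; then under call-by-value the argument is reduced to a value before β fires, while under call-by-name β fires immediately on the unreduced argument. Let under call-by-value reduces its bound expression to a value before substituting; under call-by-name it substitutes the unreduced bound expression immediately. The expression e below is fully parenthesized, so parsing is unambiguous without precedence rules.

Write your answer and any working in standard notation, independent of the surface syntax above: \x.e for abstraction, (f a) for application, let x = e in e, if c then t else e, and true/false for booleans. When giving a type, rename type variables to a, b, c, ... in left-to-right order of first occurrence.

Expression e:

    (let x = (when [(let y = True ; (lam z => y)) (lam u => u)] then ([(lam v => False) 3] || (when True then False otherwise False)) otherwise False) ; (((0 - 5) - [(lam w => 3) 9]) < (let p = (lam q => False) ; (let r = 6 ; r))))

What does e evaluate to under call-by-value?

Answer: true

Derivation:
step 0: (let x = (if ((let y = true in (\z.y)) (\u.u)) then (((\v.false) 3) || (if true then false else false)) else false) in (((0 - 5) - ((\w.3) 9)) < (let p = (\q.false) in (let r = 6 in r))))
step 1: [let@0.0.0] (let x = (if ((\z.true) (\u.u)) then (((\v.false) 3) || (if true then false else false)) else false) in (((0 - 5) - ((\w.3) 9)) < (let p = (\q.false) in (let r = 6 in r))))
step 2: [beta@0.0] (let x = (if true then (((\v.false) 3) || (if true then false else false)) else false) in (((0 - 5) - ((\w.3) 9)) < (let p = (\q.false) in (let r = 6 in r))))
step 3: [if@0] (let x = (((\v.false) 3) || (if true then false else false)) in (((0 - 5) - ((\w.3) 9)) < (let p = (\q.false) in (let r = 6 in r))))
step 4: [beta@0.0] (let x = (false || (if true then false else false)) in (((0 - 5) - ((\w.3) 9)) < (let p = (\q.false) in (let r = 6 in r))))
step 5: [if@0.1] (let x = (false || false) in (((0 - 5) - ((\w.3) 9)) < (let p = (\q.false) in (let r = 6 in r))))
step 6: [delta@0] (let x = false in (((0 - 5) - ((\w.3) 9)) < (let p = (\q.false) in (let r = 6 in r))))
step 7: [let@root] (((0 - 5) - ((\w.3) 9)) < (let p = (\q.false) in (let r = 6 in r)))
step 8: [delta@0.0] ((-5 - ((\w.3) 9)) < (let p = (\q.false) in (let r = 6 in r)))
step 9: [beta@0.1] ((-5 - 3) < (let p = (\q.false) in (let r = 6 in r)))
step 10: [delta@0] (-8 < (let p = (\q.false) in (let r = 6 in r)))
step 11: [let@1] (-8 < (let r = 6 in r))
step 12: [let@1] (-8 < 6)
step 13: [delta@root] true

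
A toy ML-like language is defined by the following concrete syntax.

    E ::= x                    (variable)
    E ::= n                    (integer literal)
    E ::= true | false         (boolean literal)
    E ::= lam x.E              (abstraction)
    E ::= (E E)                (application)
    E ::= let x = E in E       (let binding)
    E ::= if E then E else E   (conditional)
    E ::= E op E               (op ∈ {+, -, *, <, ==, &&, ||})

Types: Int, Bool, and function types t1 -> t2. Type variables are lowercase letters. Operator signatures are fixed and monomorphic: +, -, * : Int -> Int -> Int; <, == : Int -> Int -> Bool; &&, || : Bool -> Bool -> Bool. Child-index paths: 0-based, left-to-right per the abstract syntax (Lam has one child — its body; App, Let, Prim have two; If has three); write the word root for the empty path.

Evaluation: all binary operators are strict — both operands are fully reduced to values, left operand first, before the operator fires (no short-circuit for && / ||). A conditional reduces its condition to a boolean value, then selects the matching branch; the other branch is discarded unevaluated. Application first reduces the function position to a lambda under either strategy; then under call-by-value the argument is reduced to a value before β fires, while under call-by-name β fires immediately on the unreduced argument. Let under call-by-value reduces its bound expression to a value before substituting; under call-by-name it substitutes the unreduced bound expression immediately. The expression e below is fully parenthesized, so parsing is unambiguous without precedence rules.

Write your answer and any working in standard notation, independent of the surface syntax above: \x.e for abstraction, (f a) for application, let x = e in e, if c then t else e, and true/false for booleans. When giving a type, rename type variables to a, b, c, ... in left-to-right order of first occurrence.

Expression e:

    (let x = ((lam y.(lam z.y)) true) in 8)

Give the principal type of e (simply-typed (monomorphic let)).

Answer: Int

Working:
y : a
\z._ : b -> a
\y._ : a -> b -> a
  unify a -> b -> a ~ Bool -> c
  unify a ~ Bool
  unify b -> Bool ~ c
_ _ : b -> Bool
let x : b -> Bool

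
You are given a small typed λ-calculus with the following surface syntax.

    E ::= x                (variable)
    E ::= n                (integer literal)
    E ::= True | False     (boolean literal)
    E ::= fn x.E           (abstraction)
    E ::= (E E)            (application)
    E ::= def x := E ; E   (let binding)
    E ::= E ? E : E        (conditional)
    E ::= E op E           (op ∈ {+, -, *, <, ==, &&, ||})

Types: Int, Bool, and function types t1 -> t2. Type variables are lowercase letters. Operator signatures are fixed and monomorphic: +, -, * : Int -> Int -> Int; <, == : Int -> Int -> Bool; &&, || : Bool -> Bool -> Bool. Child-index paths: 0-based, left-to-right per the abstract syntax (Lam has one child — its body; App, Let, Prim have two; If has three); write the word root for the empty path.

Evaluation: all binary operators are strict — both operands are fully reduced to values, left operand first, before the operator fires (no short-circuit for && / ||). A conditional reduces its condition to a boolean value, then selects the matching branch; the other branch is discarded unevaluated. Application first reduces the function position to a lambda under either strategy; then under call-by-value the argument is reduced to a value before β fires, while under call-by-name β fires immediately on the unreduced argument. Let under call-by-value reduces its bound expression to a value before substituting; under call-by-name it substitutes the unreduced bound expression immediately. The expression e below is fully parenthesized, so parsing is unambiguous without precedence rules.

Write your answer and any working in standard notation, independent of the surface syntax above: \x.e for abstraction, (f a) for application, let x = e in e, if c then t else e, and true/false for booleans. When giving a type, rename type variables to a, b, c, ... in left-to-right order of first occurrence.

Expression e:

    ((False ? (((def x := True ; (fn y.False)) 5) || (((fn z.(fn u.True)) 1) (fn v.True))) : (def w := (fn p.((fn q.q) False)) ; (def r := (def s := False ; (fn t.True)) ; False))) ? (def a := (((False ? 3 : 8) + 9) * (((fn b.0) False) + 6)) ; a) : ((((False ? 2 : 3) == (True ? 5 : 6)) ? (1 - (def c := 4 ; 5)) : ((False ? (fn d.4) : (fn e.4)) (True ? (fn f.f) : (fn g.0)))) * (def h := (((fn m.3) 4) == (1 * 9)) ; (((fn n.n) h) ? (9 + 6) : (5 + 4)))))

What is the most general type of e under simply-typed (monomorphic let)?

Working:
  unify Bool ~ Bool
let x : Bool
\y._ : a -> Bool
  unify a -> Bool ~ Int -> b
  unify a ~ Int
  unify Bool ~ b
_ _ : Bool
  unify Bool ~ Bool
\u._ : d -> Bool
\z._ : c -> d -> Bool
  unify c -> d -> Bool ~ Int -> e
  unify c ~ Int
  unify d -> Bool ~ e
_ _ : d -> Bool
\v._ : f -> Bool
  unify d -> Bool ~ (f -> Bool) -> g
  unify d ~ f -> Bool
  unify Bool ~ g
_ _ : Bool
  unify Bool ~ Bool
q : i
\q._ : i -> i
  unify i -> i ~ Bool -> j
  unify i ~ Bool
  unify Bool ~ j
_ _ : Bool
\p._ : h -> Bool
let w : h -> Bool
let s : Bool
\t._ : k -> Bool
let r : k -> Bool
  unify Bool ~ Bool
  unify Bool ~ Bool
  unify Bool ~ Bool
  unify Int ~ Int
  unify Int ~ Int
  unify Int ~ Int
  unify Int ~ Int
\b._ : l -> Int
  unify l -> Int ~ Bool -> m
  unify l ~ Bool
  unify Int ~ m
_ _ : Int
  unify Int ~ Int
  unify Int ~ Int
  unify Int ~ Int
let a : Int
a : Int
  unify Bool ~ Bool
  unify Int ~ Int
  unify Int ~ Int
  unify Bool ~ Bool
  unify Int ~ Int
  unify Int ~ Int
  unify Bool ~ Bool
  unify Int ~ Int
let c : Int
  unify Int ~ Int
  unify Bool ~ Bool
\d._ : n -> Int
\e._ : o -> Int
  unify n -> Int ~ o -> Int
  unify n ~ o
  unify Int ~ Int
  unify Bool ~ Bool
f : p
\f._ : p -> p
\g._ : q -> Int
  unify p -> p ~ q -> Int
  unify p ~ q
  unify q ~ Int
  unify o -> Int ~ (Int -> Int) -> r
  unify o ~ Int -> Int
  unify Int ~ r
_ _ : Int
  unify Int ~ Int
  unify Int ~ Int
\m._ : s -> Int
  unify s -> Int ~ Int -> t
  unify s ~ Int
  unify Int ~ t
_ _ : Int
  unify Int ~ Int
  unify Int ~ Int
  unify Int ~ Int
  unify Int ~ Int
let h : Bool
n : u
\n._ : u -> u
h : Bool
  unify u -> u ~ Bool -> v
  unify u ~ Bool
  unify Bool ~ v
_ _ : Bool
  unify Bool ~ Bool
  unify Int ~ Int
  unify Int ~ Int
  unify Int ~ Int
  unify Int ~ Int
  unify Int ~ Int
  unify Int ~ Int
  unify Int ~ Int

Answer: Int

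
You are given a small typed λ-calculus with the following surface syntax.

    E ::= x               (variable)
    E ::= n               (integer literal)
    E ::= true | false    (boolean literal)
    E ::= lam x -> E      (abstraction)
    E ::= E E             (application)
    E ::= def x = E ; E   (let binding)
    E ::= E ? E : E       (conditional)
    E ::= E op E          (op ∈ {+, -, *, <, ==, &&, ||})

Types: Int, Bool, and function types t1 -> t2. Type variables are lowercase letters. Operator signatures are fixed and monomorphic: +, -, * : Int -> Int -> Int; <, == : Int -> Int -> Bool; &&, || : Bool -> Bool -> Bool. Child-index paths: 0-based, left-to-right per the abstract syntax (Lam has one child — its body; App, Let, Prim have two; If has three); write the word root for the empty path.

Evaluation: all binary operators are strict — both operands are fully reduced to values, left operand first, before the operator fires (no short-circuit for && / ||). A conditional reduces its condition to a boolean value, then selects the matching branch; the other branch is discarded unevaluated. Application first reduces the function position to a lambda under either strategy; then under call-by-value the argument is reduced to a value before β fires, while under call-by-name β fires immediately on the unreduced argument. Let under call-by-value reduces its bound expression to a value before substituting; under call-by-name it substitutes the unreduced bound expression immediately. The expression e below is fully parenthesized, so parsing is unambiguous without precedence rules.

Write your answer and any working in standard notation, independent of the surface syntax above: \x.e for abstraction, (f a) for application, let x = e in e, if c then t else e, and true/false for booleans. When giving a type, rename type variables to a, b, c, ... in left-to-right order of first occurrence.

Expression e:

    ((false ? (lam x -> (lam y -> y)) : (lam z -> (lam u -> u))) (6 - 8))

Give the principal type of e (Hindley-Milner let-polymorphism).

Trace:
  unify Bool ~ Bool
y : b
\y._ : b -> b
\x._ : a -> b -> b
u : d
\u._ : d -> d
\z._ : c -> d -> d
  unify a -> b -> b ~ c -> d -> d
  unify a ~ c
  unify b -> b ~ d -> d
  unify b ~ d
  unify d ~ d
  unify Int ~ Int
  unify Int ~ Int
  unify c -> d -> d ~ Int -> e
  unify c ~ Int
  unify d -> d ~ e
_ _ : d -> d

Answer: a -> a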